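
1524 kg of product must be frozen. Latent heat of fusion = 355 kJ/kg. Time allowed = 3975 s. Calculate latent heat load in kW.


Q_lat = m * h_fg / t
Q_lat = 1524 * 355 / 3975
Q_lat = 136.11 kW

136.11


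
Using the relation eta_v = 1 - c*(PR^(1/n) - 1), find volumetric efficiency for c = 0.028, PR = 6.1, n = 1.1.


PR^(1/n) = 6.1^(1/1.1) = 5.17530815
eta_v = 1 - 0.028 * (5.17530815 - 1)
eta_v = 0.8831

0.8831


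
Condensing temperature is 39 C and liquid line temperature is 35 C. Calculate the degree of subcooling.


Subcooling = T_cond - T_liquid
Subcooling = 39 - 35
Subcooling = 4 K

4


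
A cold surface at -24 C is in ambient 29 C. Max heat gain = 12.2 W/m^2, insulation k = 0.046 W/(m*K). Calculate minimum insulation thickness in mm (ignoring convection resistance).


dT = 29 - (-24) = 53 K
thickness = k * dT / q_max * 1000
thickness = 0.046 * 53 / 12.2 * 1000
thickness = 199.8 mm

199.8


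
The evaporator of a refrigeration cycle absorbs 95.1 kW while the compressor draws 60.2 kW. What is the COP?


COP = Q_evap / W
COP = 95.1 / 60.2
COP = 1.58

1.58


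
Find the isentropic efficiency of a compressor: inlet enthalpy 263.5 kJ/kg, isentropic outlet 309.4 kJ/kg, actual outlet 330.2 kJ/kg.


dh_ideal = 309.4 - 263.5 = 45.9 kJ/kg
dh_actual = 330.2 - 263.5 = 66.7 kJ/kg
eta_s = dh_ideal / dh_actual = 45.9 / 66.7
eta_s = 0.6882

0.6882


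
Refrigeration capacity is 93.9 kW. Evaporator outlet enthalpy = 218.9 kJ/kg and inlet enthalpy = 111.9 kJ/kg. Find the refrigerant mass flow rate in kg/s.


dh = 218.9 - 111.9 = 107.0 kJ/kg
m_dot = Q / dh = 93.9 / 107.0 = 0.8776 kg/s

0.8776


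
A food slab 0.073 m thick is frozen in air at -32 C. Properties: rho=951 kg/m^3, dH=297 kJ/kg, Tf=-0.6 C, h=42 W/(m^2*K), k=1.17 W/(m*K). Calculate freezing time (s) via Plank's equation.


dT = -0.6 - (-32) = 31.4 K
term1 = a/(2h) = 0.073/(2*42) = 0.000869047619
term2 = a^2/(8k) = 0.073^2/(8*1.17) = 0.0005693376068
t = rho*dH*1000/dT * (term1 + term2)
t = 951*297*1000/31.4 * (0.000869047619 + 0.0005693376068)
t = 12938 s

12938


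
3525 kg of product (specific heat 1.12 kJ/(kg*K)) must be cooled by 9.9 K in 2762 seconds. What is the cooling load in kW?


Q = m * cp * dT / t
Q = 3525 * 1.12 * 9.9 / 2762
Q = 14.151 kW

14.151


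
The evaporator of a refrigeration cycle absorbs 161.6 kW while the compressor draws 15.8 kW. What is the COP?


COP = Q_evap / W
COP = 161.6 / 15.8
COP = 10.228

10.228


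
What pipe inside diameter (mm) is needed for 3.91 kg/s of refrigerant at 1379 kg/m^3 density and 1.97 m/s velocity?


A = m_dot / (rho * v) = 3.91 / (1379 * 1.97) = 0.00143928323 m^2
d = sqrt(4*A/pi) * 1000
d = 42.8 mm

42.8


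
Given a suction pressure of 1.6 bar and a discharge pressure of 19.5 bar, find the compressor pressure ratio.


PR = P_high / P_low
PR = 19.5 / 1.6
PR = 12.188

12.188


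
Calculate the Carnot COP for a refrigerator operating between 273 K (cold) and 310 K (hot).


dT = 310 - 273 = 37 K
COP_carnot = T_cold / dT = 273 / 37
COP_carnot = 7.378

7.378


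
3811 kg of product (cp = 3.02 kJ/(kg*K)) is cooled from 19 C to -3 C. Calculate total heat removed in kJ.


dT = 19 - (-3) = 22 K
Q = m * cp * dT = 3811 * 3.02 * 22
Q = 253203 kJ

253203


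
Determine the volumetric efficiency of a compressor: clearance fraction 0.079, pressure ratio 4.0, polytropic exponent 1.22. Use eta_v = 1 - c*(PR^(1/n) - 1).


PR^(1/n) = 4.0^(1/1.22) = 3.11524205
eta_v = 1 - 0.079 * (3.11524205 - 1)
eta_v = 0.8329

0.8329


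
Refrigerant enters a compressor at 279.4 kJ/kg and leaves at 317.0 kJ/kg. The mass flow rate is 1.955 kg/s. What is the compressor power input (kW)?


dh = 317.0 - 279.4 = 37.6 kJ/kg
W = m_dot * dh = 1.955 * 37.6 = 73.51 kW

73.51


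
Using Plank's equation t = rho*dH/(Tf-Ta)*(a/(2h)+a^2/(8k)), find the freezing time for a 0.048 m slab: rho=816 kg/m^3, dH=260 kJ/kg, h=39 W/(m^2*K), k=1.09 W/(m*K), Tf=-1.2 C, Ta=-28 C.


dT = -1.2 - (-28) = 26.8 K
term1 = a/(2h) = 0.048/(2*39) = 0.0006153846154
term2 = a^2/(8k) = 0.048^2/(8*1.09) = 0.0002642201835
t = rho*dH*1000/dT * (term1 + term2)
t = 816*260*1000/26.8 * (0.0006153846154 + 0.0002642201835)
t = 6963 s

6963


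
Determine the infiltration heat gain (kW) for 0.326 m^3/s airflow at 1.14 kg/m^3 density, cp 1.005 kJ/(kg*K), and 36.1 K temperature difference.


Q = V_dot * rho * cp * dT
Q = 0.326 * 1.14 * 1.005 * 36.1
Q = 13.483 kW

13.483


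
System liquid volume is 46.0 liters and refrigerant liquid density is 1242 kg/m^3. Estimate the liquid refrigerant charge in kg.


Charge = V * rho / 1000
Charge = 46.0 * 1242 / 1000
Charge = 57.13 kg

57.13


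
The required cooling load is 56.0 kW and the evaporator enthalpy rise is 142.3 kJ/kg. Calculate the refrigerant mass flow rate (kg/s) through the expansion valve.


m_dot = Q / dh
m_dot = 56.0 / 142.3
m_dot = 0.3935 kg/s

0.3935


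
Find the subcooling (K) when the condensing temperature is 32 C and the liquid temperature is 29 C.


Subcooling = T_cond - T_liquid
Subcooling = 32 - 29
Subcooling = 3 K

3


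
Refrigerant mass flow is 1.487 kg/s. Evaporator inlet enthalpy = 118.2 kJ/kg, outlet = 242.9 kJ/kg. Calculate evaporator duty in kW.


dh = 242.9 - 118.2 = 124.7 kJ/kg
Q_evap = m_dot * dh = 1.487 * 124.7
Q_evap = 185.43 kW

185.43


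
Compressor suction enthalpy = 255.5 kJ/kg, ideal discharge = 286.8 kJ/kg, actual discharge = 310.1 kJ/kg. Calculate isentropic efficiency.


dh_ideal = 286.8 - 255.5 = 31.3 kJ/kg
dh_actual = 310.1 - 255.5 = 54.6 kJ/kg
eta_s = dh_ideal / dh_actual = 31.3 / 54.6
eta_s = 0.5733

0.5733


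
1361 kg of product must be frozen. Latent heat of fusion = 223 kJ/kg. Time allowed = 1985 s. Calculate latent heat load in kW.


Q_lat = m * h_fg / t
Q_lat = 1361 * 223 / 1985
Q_lat = 152.9 kW

152.9


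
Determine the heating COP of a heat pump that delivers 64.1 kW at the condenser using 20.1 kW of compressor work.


COP_hp = Q_cond / W
COP_hp = 64.1 / 20.1
COP_hp = 3.189

3.189


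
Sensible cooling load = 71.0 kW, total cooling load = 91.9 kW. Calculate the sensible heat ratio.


SHR = Q_sensible / Q_total
SHR = 71.0 / 91.9
SHR = 0.773

0.773


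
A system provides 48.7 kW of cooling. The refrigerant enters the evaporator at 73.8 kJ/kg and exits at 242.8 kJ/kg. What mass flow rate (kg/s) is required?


dh = 242.8 - 73.8 = 169.0 kJ/kg
m_dot = Q / dh = 48.7 / 169.0 = 0.2882 kg/s

0.2882


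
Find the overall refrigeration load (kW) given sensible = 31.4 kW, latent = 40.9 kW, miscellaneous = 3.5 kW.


Q_total = Q_s + Q_l + Q_misc
Q_total = 31.4 + 40.9 + 3.5
Q_total = 75.8 kW

75.8


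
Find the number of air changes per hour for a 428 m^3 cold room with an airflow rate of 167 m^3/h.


ACH = flow / volume
ACH = 167 / 428
ACH = 0.39

0.39


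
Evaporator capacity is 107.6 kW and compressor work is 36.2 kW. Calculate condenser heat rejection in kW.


Q_cond = Q_evap + W
Q_cond = 107.6 + 36.2
Q_cond = 143.8 kW

143.8


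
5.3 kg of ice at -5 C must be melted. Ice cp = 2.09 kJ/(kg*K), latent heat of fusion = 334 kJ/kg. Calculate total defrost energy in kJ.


Sensible heat = cp * dT = 2.09 * 5 = 10.45 kJ/kg
Total per kg = 10.45 + 334 = 344.45 kJ/kg
Q = m * total = 5.3 * 344.45
Q = 1825.6 kJ

1825.6


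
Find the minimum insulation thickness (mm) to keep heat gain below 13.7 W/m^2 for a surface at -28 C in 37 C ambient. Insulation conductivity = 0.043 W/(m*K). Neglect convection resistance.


dT = 37 - (-28) = 65 K
thickness = k * dT / q_max * 1000
thickness = 0.043 * 65 / 13.7 * 1000
thickness = 204.0 mm

204.0


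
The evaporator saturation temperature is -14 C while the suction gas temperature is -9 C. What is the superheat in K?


Superheat = T_suction - T_evap
Superheat = -9 - (-14)
Superheat = 5 K

5


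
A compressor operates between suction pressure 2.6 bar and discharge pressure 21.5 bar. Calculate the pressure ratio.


PR = P_high / P_low
PR = 21.5 / 2.6
PR = 8.269

8.269


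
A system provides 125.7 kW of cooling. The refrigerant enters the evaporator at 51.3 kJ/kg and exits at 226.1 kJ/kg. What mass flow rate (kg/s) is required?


dh = 226.1 - 51.3 = 174.8 kJ/kg
m_dot = Q / dh = 125.7 / 174.8 = 0.7191 kg/s

0.7191


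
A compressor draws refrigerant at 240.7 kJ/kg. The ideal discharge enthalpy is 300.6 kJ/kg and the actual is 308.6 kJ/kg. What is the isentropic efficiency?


dh_ideal = 300.6 - 240.7 = 59.9 kJ/kg
dh_actual = 308.6 - 240.7 = 67.9 kJ/kg
eta_s = dh_ideal / dh_actual = 59.9 / 67.9
eta_s = 0.8822

0.8822


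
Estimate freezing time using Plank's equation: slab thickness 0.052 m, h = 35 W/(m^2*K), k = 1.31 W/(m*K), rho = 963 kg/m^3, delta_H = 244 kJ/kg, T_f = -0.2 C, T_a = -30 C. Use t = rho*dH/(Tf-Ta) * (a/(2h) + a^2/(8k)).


dT = -0.2 - (-30) = 29.8 K
term1 = a/(2h) = 0.052/(2*35) = 0.0007428571429
term2 = a^2/(8k) = 0.052^2/(8*1.31) = 0.0002580152672
t = rho*dH*1000/dT * (term1 + term2)
t = 963*244*1000/29.8 * (0.0007428571429 + 0.0002580152672)
t = 7892 s

7892


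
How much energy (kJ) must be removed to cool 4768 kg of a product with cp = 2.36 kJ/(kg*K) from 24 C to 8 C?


dT = 24 - (8) = 16 K
Q = m * cp * dT = 4768 * 2.36 * 16
Q = 180040 kJ

180040


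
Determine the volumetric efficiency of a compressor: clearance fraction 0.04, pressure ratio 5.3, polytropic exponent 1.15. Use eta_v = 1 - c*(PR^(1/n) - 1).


PR^(1/n) = 5.3^(1/1.15) = 4.26388128
eta_v = 1 - 0.04 * (4.26388128 - 1)
eta_v = 0.8694

0.8694


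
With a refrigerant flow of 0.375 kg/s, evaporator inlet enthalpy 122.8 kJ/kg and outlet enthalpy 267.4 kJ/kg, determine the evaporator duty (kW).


dh = 267.4 - 122.8 = 144.6 kJ/kg
Q_evap = m_dot * dh = 0.375 * 144.6
Q_evap = 54.23 kW

54.23


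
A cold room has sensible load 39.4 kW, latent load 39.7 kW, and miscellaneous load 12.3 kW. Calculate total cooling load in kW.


Q_total = Q_s + Q_l + Q_misc
Q_total = 39.4 + 39.7 + 12.3
Q_total = 91.4 kW

91.4


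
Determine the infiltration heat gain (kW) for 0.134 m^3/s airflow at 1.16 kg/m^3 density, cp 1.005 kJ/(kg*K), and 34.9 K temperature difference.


Q = V_dot * rho * cp * dT
Q = 0.134 * 1.16 * 1.005 * 34.9
Q = 5.452 kW

5.452


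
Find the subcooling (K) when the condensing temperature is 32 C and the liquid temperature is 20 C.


Subcooling = T_cond - T_liquid
Subcooling = 32 - 20
Subcooling = 12 K

12


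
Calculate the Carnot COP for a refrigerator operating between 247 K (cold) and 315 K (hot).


dT = 315 - 247 = 68 K
COP_carnot = T_cold / dT = 247 / 68
COP_carnot = 3.632

3.632


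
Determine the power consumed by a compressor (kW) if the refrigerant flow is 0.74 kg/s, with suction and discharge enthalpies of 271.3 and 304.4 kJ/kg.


dh = 304.4 - 271.3 = 33.1 kJ/kg
W = m_dot * dh = 0.74 * 33.1 = 24.49 kW

24.49


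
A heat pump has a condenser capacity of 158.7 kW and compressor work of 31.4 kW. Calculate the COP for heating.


COP_hp = Q_cond / W
COP_hp = 158.7 / 31.4
COP_hp = 5.054

5.054


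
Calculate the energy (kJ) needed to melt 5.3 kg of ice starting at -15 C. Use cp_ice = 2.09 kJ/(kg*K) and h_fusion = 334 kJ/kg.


Sensible heat = cp * dT = 2.09 * 15 = 31.35 kJ/kg
Total per kg = 31.35 + 334 = 365.35 kJ/kg
Q = m * total = 5.3 * 365.35
Q = 1936.4 kJ

1936.4


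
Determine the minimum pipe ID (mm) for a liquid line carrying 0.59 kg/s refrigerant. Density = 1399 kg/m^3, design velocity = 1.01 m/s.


A = m_dot / (rho * v) = 0.59 / (1399 * 1.01) = 0.0004175542644 m^2
d = sqrt(4*A/pi) * 1000
d = 23.1 mm

23.1


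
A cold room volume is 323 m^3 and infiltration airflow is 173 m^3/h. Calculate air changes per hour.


ACH = flow / volume
ACH = 173 / 323
ACH = 0.536

0.536


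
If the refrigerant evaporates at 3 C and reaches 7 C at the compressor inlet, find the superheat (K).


Superheat = T_suction - T_evap
Superheat = 7 - (3)
Superheat = 4 K

4


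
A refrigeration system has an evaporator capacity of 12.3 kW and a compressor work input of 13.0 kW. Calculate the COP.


COP = Q_evap / W
COP = 12.3 / 13.0
COP = 0.946

0.946


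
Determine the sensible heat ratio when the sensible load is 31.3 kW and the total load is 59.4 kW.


SHR = Q_sensible / Q_total
SHR = 31.3 / 59.4
SHR = 0.527

0.527


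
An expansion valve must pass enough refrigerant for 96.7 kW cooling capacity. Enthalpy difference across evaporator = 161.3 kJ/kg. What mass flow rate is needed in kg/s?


m_dot = Q / dh
m_dot = 96.7 / 161.3
m_dot = 0.5995 kg/s

0.5995


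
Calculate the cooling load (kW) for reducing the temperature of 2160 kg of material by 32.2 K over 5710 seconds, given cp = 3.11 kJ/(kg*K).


Q = m * cp * dT / t
Q = 2160 * 3.11 * 32.2 / 5710
Q = 37.882 kW

37.882


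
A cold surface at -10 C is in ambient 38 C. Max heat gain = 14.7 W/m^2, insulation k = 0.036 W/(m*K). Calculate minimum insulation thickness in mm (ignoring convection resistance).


dT = 38 - (-10) = 48 K
thickness = k * dT / q_max * 1000
thickness = 0.036 * 48 / 14.7 * 1000
thickness = 117.6 mm

117.6


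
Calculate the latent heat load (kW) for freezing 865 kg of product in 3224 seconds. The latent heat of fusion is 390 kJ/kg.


Q_lat = m * h_fg / t
Q_lat = 865 * 390 / 3224
Q_lat = 104.64 kW

104.64


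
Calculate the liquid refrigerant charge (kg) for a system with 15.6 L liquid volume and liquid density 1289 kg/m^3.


Charge = V * rho / 1000
Charge = 15.6 * 1289 / 1000
Charge = 20.11 kg

20.11


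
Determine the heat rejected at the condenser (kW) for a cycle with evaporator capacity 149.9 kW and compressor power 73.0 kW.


Q_cond = Q_evap + W
Q_cond = 149.9 + 73.0
Q_cond = 222.9 kW

222.9


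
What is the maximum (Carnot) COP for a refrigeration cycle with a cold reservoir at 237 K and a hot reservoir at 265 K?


dT = 265 - 237 = 28 K
COP_carnot = T_cold / dT = 237 / 28
COP_carnot = 8.464

8.464


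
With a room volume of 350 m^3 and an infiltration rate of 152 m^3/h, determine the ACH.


ACH = flow / volume
ACH = 152 / 350
ACH = 0.434

0.434


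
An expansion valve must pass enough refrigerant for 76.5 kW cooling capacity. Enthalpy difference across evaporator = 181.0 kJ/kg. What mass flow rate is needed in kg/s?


m_dot = Q / dh
m_dot = 76.5 / 181.0
m_dot = 0.4227 kg/s

0.4227


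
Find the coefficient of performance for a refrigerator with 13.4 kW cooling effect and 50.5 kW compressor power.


COP = Q_evap / W
COP = 13.4 / 50.5
COP = 0.265

0.265


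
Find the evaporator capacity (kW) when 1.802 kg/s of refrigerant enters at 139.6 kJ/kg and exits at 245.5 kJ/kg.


dh = 245.5 - 139.6 = 105.9 kJ/kg
Q_evap = m_dot * dh = 1.802 * 105.9
Q_evap = 190.83 kW

190.83


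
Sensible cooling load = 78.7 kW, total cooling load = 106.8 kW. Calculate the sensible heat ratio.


SHR = Q_sensible / Q_total
SHR = 78.7 / 106.8
SHR = 0.737

0.737


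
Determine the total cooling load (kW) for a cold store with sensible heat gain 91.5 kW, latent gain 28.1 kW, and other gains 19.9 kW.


Q_total = Q_s + Q_l + Q_misc
Q_total = 91.5 + 28.1 + 19.9
Q_total = 139.5 kW

139.5


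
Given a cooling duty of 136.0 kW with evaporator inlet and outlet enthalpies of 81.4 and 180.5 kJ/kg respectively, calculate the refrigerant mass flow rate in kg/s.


dh = 180.5 - 81.4 = 99.1 kJ/kg
m_dot = Q / dh = 136.0 / 99.1 = 1.3724 kg/s

1.3724


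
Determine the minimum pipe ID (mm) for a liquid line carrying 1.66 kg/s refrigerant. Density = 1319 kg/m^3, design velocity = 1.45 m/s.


A = m_dot / (rho * v) = 1.66 / (1319 * 1.45) = 0.0008679511647 m^2
d = sqrt(4*A/pi) * 1000
d = 33.2 mm

33.2


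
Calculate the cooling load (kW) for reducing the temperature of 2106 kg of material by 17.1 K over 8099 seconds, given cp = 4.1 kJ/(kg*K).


Q = m * cp * dT / t
Q = 2106 * 4.1 * 17.1 / 8099
Q = 18.231 kW

18.231


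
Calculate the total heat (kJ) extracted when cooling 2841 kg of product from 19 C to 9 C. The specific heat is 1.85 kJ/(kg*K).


dT = 19 - (9) = 10 K
Q = m * cp * dT = 2841 * 1.85 * 10
Q = 52559 kJ

52559


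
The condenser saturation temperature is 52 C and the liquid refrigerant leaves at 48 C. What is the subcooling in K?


Subcooling = T_cond - T_liquid
Subcooling = 52 - 48
Subcooling = 4 K

4


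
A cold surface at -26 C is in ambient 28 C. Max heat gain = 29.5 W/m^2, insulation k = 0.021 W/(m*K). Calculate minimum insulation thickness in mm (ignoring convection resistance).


dT = 28 - (-26) = 54 K
thickness = k * dT / q_max * 1000
thickness = 0.021 * 54 / 29.5 * 1000
thickness = 38.4 mm

38.4


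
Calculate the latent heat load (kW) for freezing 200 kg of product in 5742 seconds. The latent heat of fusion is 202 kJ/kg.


Q_lat = m * h_fg / t
Q_lat = 200 * 202 / 5742
Q_lat = 7.04 kW

7.04


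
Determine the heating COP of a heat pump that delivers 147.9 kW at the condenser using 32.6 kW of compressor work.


COP_hp = Q_cond / W
COP_hp = 147.9 / 32.6
COP_hp = 4.537

4.537


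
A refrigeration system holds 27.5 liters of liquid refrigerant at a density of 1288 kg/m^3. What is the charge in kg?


Charge = V * rho / 1000
Charge = 27.5 * 1288 / 1000
Charge = 35.42 kg

35.42


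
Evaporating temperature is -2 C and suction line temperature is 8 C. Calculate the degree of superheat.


Superheat = T_suction - T_evap
Superheat = 8 - (-2)
Superheat = 10 K

10


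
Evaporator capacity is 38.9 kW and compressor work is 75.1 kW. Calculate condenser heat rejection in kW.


Q_cond = Q_evap + W
Q_cond = 38.9 + 75.1
Q_cond = 114.0 kW

114.0


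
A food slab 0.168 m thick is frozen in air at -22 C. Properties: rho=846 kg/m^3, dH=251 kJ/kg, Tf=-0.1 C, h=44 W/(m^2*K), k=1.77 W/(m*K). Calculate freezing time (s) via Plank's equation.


dT = -0.1 - (-22) = 21.9 K
term1 = a/(2h) = 0.168/(2*44) = 0.001909090909
term2 = a^2/(8k) = 0.168^2/(8*1.77) = 0.001993220339
t = rho*dH*1000/dT * (term1 + term2)
t = 846*251*1000/21.9 * (0.001909090909 + 0.001993220339)
t = 37837 s

37837


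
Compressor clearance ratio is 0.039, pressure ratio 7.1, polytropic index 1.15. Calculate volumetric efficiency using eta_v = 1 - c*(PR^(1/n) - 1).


PR^(1/n) = 7.1^(1/1.15) = 5.49825213
eta_v = 1 - 0.039 * (5.49825213 - 1)
eta_v = 0.8246

0.8246


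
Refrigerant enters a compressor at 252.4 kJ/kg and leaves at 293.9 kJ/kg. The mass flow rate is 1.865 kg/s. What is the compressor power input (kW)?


dh = 293.9 - 252.4 = 41.5 kJ/kg
W = m_dot * dh = 1.865 * 41.5 = 77.4 kW

77.4


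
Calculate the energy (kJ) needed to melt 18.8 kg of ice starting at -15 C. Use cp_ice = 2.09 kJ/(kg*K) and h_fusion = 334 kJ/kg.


Sensible heat = cp * dT = 2.09 * 15 = 31.35 kJ/kg
Total per kg = 31.35 + 334 = 365.35 kJ/kg
Q = m * total = 18.8 * 365.35
Q = 6868.6 kJ

6868.6


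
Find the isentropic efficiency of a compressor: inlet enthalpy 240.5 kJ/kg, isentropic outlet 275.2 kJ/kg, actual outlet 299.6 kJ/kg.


dh_ideal = 275.2 - 240.5 = 34.7 kJ/kg
dh_actual = 299.6 - 240.5 = 59.1 kJ/kg
eta_s = dh_ideal / dh_actual = 34.7 / 59.1
eta_s = 0.5871

0.5871


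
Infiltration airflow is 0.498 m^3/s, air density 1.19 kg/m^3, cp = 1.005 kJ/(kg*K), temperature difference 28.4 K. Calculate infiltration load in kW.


Q = V_dot * rho * cp * dT
Q = 0.498 * 1.19 * 1.005 * 28.4
Q = 16.915 kW

16.915


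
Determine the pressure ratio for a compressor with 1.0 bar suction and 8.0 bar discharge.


PR = P_high / P_low
PR = 8.0 / 1.0
PR = 8.0

8.0


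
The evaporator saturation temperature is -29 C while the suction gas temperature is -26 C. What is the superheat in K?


Superheat = T_suction - T_evap
Superheat = -26 - (-29)
Superheat = 3 K

3


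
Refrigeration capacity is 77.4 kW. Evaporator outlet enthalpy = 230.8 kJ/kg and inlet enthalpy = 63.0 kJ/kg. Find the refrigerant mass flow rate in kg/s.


dh = 230.8 - 63.0 = 167.8 kJ/kg
m_dot = Q / dh = 77.4 / 167.8 = 0.4613 kg/s

0.4613


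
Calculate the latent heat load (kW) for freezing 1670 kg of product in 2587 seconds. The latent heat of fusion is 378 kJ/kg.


Q_lat = m * h_fg / t
Q_lat = 1670 * 378 / 2587
Q_lat = 244.01 kW

244.01


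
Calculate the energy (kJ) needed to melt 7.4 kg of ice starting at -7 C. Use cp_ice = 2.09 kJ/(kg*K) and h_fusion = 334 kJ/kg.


Sensible heat = cp * dT = 2.09 * 7 = 14.63 kJ/kg
Total per kg = 14.63 + 334 = 348.63 kJ/kg
Q = m * total = 7.4 * 348.63
Q = 2579.9 kJ

2579.9


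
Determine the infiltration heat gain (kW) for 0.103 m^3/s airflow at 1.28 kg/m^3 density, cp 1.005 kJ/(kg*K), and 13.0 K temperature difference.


Q = V_dot * rho * cp * dT
Q = 0.103 * 1.28 * 1.005 * 13.0
Q = 1.722 kW

1.722


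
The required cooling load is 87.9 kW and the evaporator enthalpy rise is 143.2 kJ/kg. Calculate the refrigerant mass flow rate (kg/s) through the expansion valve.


m_dot = Q / dh
m_dot = 87.9 / 143.2
m_dot = 0.6138 kg/s

0.6138


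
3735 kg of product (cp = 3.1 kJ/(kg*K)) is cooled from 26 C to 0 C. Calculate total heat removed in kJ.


dT = 26 - (0) = 26 K
Q = m * cp * dT = 3735 * 3.1 * 26
Q = 301041 kJ

301041


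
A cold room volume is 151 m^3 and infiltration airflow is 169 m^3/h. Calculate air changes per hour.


ACH = flow / volume
ACH = 169 / 151
ACH = 1.119

1.119


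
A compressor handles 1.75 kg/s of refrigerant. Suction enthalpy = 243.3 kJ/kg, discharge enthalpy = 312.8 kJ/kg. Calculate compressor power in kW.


dh = 312.8 - 243.3 = 69.5 kJ/kg
W = m_dot * dh = 1.75 * 69.5 = 121.63 kW

121.63


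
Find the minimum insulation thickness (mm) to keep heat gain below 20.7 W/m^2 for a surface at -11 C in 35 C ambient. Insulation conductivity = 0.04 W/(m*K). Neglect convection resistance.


dT = 35 - (-11) = 46 K
thickness = k * dT / q_max * 1000
thickness = 0.04 * 46 / 20.7 * 1000
thickness = 88.9 mm

88.9


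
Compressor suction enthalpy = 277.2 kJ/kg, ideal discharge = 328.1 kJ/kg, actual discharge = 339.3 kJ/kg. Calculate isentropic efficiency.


dh_ideal = 328.1 - 277.2 = 50.9 kJ/kg
dh_actual = 339.3 - 277.2 = 62.1 kJ/kg
eta_s = dh_ideal / dh_actual = 50.9 / 62.1
eta_s = 0.8196

0.8196


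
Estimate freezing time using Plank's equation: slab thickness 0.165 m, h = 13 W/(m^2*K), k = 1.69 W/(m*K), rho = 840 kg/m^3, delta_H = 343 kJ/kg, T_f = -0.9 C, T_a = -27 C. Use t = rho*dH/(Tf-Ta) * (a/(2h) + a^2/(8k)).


dT = -0.9 - (-27) = 26.1 K
term1 = a/(2h) = 0.165/(2*13) = 0.006346153846
term2 = a^2/(8k) = 0.165^2/(8*1.69) = 0.002013683432
t = rho*dH*1000/dT * (term1 + term2)
t = 840*343*1000/26.1 * (0.006346153846 + 0.002013683432)
t = 92285 s

92285


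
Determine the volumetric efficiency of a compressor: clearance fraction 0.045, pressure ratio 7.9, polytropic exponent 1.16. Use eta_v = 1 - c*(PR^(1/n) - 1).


PR^(1/n) = 7.9^(1/1.16) = 5.94041051
eta_v = 1 - 0.045 * (5.94041051 - 1)
eta_v = 0.7777

0.7777


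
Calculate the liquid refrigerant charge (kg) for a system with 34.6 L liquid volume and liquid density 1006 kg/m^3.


Charge = V * rho / 1000
Charge = 34.6 * 1006 / 1000
Charge = 34.81 kg

34.81


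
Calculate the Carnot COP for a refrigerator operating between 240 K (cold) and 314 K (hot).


dT = 314 - 240 = 74 K
COP_carnot = T_cold / dT = 240 / 74
COP_carnot = 3.243

3.243


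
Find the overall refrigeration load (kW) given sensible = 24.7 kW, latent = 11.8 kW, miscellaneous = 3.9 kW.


Q_total = Q_s + Q_l + Q_misc
Q_total = 24.7 + 11.8 + 3.9
Q_total = 40.4 kW

40.4


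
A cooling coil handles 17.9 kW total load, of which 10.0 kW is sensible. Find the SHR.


SHR = Q_sensible / Q_total
SHR = 10.0 / 17.9
SHR = 0.559

0.559


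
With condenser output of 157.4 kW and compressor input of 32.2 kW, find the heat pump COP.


COP_hp = Q_cond / W
COP_hp = 157.4 / 32.2
COP_hp = 4.888

4.888


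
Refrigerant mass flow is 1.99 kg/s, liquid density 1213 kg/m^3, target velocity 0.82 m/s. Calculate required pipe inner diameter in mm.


A = m_dot / (rho * v) = 1.99 / (1213 * 0.82) = 0.002000683651 m^2
d = sqrt(4*A/pi) * 1000
d = 50.5 mm

50.5


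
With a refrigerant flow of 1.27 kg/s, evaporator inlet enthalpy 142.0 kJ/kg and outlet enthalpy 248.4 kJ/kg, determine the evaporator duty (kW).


dh = 248.4 - 142.0 = 106.4 kJ/kg
Q_evap = m_dot * dh = 1.27 * 106.4
Q_evap = 135.13 kW

135.13


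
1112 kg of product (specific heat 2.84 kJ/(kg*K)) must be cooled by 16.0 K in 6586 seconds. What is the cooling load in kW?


Q = m * cp * dT / t
Q = 1112 * 2.84 * 16.0 / 6586
Q = 7.672 kW

7.672


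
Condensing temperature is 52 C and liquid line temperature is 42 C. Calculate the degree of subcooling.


Subcooling = T_cond - T_liquid
Subcooling = 52 - 42
Subcooling = 10 K

10


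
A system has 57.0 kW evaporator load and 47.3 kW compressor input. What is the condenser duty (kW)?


Q_cond = Q_evap + W
Q_cond = 57.0 + 47.3
Q_cond = 104.3 kW

104.3


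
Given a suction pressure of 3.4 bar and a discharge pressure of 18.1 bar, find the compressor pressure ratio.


PR = P_high / P_low
PR = 18.1 / 3.4
PR = 5.324

5.324


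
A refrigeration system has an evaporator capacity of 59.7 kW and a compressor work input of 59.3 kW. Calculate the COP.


COP = Q_evap / W
COP = 59.7 / 59.3
COP = 1.007

1.007


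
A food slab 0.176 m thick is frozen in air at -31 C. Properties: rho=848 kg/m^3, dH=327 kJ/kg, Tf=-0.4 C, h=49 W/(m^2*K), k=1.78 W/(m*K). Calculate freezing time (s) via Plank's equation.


dT = -0.4 - (-31) = 30.6 K
term1 = a/(2h) = 0.176/(2*49) = 0.001795918367
term2 = a^2/(8k) = 0.176^2/(8*1.78) = 0.002175280899
t = rho*dH*1000/dT * (term1 + term2)
t = 848*327*1000/30.6 * (0.001795918367 + 0.002175280899)
t = 35987 s

35987


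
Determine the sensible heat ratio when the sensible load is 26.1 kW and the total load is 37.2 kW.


SHR = Q_sensible / Q_total
SHR = 26.1 / 37.2
SHR = 0.702

0.702


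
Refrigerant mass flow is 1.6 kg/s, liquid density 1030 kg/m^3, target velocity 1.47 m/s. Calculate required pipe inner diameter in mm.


A = m_dot / (rho * v) = 1.6 / (1030 * 1.47) = 0.001056733373 m^2
d = sqrt(4*A/pi) * 1000
d = 36.7 mm

36.7


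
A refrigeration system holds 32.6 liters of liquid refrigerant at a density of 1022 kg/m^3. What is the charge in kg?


Charge = V * rho / 1000
Charge = 32.6 * 1022 / 1000
Charge = 33.32 kg

33.32


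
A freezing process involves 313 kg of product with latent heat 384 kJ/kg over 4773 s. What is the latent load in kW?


Q_lat = m * h_fg / t
Q_lat = 313 * 384 / 4773
Q_lat = 25.18 kW

25.18


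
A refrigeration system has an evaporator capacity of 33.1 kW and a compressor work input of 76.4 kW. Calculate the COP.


COP = Q_evap / W
COP = 33.1 / 76.4
COP = 0.433

0.433


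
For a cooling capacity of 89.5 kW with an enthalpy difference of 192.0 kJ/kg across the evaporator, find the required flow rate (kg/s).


m_dot = Q / dh
m_dot = 89.5 / 192.0
m_dot = 0.4661 kg/s

0.4661


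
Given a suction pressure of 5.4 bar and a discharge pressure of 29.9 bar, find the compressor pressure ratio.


PR = P_high / P_low
PR = 29.9 / 5.4
PR = 5.537

5.537


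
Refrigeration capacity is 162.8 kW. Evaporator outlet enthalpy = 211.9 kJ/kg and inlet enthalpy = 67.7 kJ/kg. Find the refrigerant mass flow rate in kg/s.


dh = 211.9 - 67.7 = 144.2 kJ/kg
m_dot = Q / dh = 162.8 / 144.2 = 1.129 kg/s

1.129


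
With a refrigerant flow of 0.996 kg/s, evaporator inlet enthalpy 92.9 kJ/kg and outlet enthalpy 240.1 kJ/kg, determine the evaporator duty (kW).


dh = 240.1 - 92.9 = 147.2 kJ/kg
Q_evap = m_dot * dh = 0.996 * 147.2
Q_evap = 146.61 kW

146.61


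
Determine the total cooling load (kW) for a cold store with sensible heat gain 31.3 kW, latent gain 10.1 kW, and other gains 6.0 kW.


Q_total = Q_s + Q_l + Q_misc
Q_total = 31.3 + 10.1 + 6.0
Q_total = 47.4 kW

47.4


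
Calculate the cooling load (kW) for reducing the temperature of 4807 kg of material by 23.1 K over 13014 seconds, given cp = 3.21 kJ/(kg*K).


Q = m * cp * dT / t
Q = 4807 * 3.21 * 23.1 / 13014
Q = 27.389 kW

27.389


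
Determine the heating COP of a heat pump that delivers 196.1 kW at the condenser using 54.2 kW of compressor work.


COP_hp = Q_cond / W
COP_hp = 196.1 / 54.2
COP_hp = 3.618

3.618


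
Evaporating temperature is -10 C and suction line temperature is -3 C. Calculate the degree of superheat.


Superheat = T_suction - T_evap
Superheat = -3 - (-10)
Superheat = 7 K

7


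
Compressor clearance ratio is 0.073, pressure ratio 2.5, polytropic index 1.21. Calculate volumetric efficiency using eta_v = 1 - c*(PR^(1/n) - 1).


PR^(1/n) = 2.5^(1/1.21) = 2.13243617
eta_v = 1 - 0.073 * (2.13243617 - 1)
eta_v = 0.9173

0.9173


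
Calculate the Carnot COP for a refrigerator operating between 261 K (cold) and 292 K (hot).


dT = 292 - 261 = 31 K
COP_carnot = T_cold / dT = 261 / 31
COP_carnot = 8.419

8.419


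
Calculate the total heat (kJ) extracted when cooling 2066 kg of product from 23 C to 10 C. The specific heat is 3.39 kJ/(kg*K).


dT = 23 - (10) = 13 K
Q = m * cp * dT = 2066 * 3.39 * 13
Q = 91049 kJ

91049


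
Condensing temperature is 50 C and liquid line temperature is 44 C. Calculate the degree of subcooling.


Subcooling = T_cond - T_liquid
Subcooling = 50 - 44
Subcooling = 6 K

6


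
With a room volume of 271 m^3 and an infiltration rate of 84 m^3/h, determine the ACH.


ACH = flow / volume
ACH = 84 / 271
ACH = 0.31

0.31


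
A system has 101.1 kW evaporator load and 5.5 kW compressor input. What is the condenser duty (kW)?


Q_cond = Q_evap + W
Q_cond = 101.1 + 5.5
Q_cond = 106.6 kW

106.6


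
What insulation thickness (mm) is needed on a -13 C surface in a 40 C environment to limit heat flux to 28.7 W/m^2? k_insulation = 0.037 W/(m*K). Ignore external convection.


dT = 40 - (-13) = 53 K
thickness = k * dT / q_max * 1000
thickness = 0.037 * 53 / 28.7 * 1000
thickness = 68.3 mm

68.3


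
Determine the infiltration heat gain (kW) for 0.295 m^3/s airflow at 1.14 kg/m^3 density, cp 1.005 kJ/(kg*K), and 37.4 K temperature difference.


Q = V_dot * rho * cp * dT
Q = 0.295 * 1.14 * 1.005 * 37.4
Q = 12.641 kW

12.641


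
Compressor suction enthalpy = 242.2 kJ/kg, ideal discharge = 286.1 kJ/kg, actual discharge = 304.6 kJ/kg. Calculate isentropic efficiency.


dh_ideal = 286.1 - 242.2 = 43.9 kJ/kg
dh_actual = 304.6 - 242.2 = 62.4 kJ/kg
eta_s = dh_ideal / dh_actual = 43.9 / 62.4
eta_s = 0.7035

0.7035


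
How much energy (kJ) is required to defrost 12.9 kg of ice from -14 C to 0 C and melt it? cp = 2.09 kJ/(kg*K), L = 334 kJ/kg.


Sensible heat = cp * dT = 2.09 * 14 = 29.26 kJ/kg
Total per kg = 29.26 + 334 = 363.26 kJ/kg
Q = m * total = 12.9 * 363.26
Q = 4686.1 kJ

4686.1


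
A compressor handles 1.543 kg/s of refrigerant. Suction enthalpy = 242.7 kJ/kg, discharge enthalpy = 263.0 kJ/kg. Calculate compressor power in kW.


dh = 263.0 - 242.7 = 20.3 kJ/kg
W = m_dot * dh = 1.543 * 20.3 = 31.32 kW

31.32


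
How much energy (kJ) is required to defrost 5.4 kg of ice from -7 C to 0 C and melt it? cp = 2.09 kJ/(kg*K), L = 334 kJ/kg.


Sensible heat = cp * dT = 2.09 * 7 = 14.63 kJ/kg
Total per kg = 14.63 + 334 = 348.63 kJ/kg
Q = m * total = 5.4 * 348.63
Q = 1882.6 kJ

1882.6


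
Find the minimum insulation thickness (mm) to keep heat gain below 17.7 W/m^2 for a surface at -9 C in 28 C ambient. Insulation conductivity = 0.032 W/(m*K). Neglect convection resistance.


dT = 28 - (-9) = 37 K
thickness = k * dT / q_max * 1000
thickness = 0.032 * 37 / 17.7 * 1000
thickness = 66.9 mm

66.9


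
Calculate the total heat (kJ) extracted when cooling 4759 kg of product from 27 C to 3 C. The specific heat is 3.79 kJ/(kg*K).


dT = 27 - (3) = 24 K
Q = m * cp * dT = 4759 * 3.79 * 24
Q = 432879 kJ

432879


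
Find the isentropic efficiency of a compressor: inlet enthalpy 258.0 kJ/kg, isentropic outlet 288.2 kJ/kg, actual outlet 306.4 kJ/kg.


dh_ideal = 288.2 - 258.0 = 30.2 kJ/kg
dh_actual = 306.4 - 258.0 = 48.4 kJ/kg
eta_s = dh_ideal / dh_actual = 30.2 / 48.4
eta_s = 0.624

0.624


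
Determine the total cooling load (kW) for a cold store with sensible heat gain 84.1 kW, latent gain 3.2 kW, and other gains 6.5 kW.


Q_total = Q_s + Q_l + Q_misc
Q_total = 84.1 + 3.2 + 6.5
Q_total = 93.8 kW

93.8


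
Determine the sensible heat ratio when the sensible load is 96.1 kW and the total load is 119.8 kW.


SHR = Q_sensible / Q_total
SHR = 96.1 / 119.8
SHR = 0.802

0.802


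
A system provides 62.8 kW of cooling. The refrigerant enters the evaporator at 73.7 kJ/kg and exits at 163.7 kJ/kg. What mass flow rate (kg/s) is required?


dh = 163.7 - 73.7 = 90.0 kJ/kg
m_dot = Q / dh = 62.8 / 90.0 = 0.6978 kg/s

0.6978


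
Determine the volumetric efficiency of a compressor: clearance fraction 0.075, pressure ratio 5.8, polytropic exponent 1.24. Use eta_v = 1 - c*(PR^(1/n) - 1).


PR^(1/n) = 5.8^(1/1.24) = 4.12731615
eta_v = 1 - 0.075 * (4.12731615 - 1)
eta_v = 0.7655

0.7655


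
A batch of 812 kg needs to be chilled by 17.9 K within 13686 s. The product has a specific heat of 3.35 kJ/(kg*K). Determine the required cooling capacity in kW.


Q = m * cp * dT / t
Q = 812 * 3.35 * 17.9 / 13686
Q = 3.558 kW

3.558


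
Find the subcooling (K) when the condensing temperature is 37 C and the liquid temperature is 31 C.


Subcooling = T_cond - T_liquid
Subcooling = 37 - 31
Subcooling = 6 K

6


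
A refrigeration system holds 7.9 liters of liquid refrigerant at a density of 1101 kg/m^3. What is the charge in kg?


Charge = V * rho / 1000
Charge = 7.9 * 1101 / 1000
Charge = 8.7 kg

8.7


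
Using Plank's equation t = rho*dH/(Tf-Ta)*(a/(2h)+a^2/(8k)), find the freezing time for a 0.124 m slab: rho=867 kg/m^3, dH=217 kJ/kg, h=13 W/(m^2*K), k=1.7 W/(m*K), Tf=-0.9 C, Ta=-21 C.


dT = -0.9 - (-21) = 20.1 K
term1 = a/(2h) = 0.124/(2*13) = 0.004769230769
term2 = a^2/(8k) = 0.124^2/(8*1.7) = 0.001130588235
t = rho*dH*1000/dT * (term1 + term2)
t = 867*217*1000/20.1 * (0.004769230769 + 0.001130588235)
t = 55223 s

55223


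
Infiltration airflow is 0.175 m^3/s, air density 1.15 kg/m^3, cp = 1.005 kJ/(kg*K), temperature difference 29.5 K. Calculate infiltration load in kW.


Q = V_dot * rho * cp * dT
Q = 0.175 * 1.15 * 1.005 * 29.5
Q = 5.967 kW

5.967


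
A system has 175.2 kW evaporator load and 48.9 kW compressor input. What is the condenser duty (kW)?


Q_cond = Q_evap + W
Q_cond = 175.2 + 48.9
Q_cond = 224.1 kW

224.1


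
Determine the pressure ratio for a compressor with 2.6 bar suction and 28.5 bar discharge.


PR = P_high / P_low
PR = 28.5 / 2.6
PR = 10.962

10.962


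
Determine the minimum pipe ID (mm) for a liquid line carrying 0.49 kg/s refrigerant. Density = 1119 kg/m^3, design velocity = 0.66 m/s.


A = m_dot / (rho * v) = 0.49 / (1119 * 0.66) = 0.0006634711729 m^2
d = sqrt(4*A/pi) * 1000
d = 29.1 mm

29.1


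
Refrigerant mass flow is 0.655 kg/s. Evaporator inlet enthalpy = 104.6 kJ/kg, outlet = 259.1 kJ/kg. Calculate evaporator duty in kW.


dh = 259.1 - 104.6 = 154.5 kJ/kg
Q_evap = m_dot * dh = 0.655 * 154.5
Q_evap = 101.2 kW

101.2


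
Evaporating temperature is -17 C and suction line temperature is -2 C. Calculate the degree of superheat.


Superheat = T_suction - T_evap
Superheat = -2 - (-17)
Superheat = 15 K

15


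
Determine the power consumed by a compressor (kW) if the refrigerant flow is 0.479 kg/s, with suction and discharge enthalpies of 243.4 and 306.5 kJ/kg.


dh = 306.5 - 243.4 = 63.1 kJ/kg
W = m_dot * dh = 0.479 * 63.1 = 30.22 kW

30.22


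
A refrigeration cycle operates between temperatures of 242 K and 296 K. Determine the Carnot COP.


dT = 296 - 242 = 54 K
COP_carnot = T_cold / dT = 242 / 54
COP_carnot = 4.481

4.481


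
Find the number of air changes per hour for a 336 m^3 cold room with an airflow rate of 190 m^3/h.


ACH = flow / volume
ACH = 190 / 336
ACH = 0.565

0.565


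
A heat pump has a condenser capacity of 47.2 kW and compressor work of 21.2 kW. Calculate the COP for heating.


COP_hp = Q_cond / W
COP_hp = 47.2 / 21.2
COP_hp = 2.226

2.226


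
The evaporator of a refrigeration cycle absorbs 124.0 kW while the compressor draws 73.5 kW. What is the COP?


COP = Q_evap / W
COP = 124.0 / 73.5
COP = 1.687

1.687


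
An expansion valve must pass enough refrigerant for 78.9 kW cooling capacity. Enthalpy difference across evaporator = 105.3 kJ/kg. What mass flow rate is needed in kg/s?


m_dot = Q / dh
m_dot = 78.9 / 105.3
m_dot = 0.7493 kg/s

0.7493


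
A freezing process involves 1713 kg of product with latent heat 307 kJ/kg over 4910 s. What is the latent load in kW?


Q_lat = m * h_fg / t
Q_lat = 1713 * 307 / 4910
Q_lat = 107.11 kW

107.11


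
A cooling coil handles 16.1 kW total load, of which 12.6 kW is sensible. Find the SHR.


SHR = Q_sensible / Q_total
SHR = 12.6 / 16.1
SHR = 0.783

0.783


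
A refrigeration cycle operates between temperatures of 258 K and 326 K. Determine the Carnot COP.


dT = 326 - 258 = 68 K
COP_carnot = T_cold / dT = 258 / 68
COP_carnot = 3.794

3.794


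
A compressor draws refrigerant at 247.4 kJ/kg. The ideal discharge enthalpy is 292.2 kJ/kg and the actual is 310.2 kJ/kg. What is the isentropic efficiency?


dh_ideal = 292.2 - 247.4 = 44.8 kJ/kg
dh_actual = 310.2 - 247.4 = 62.8 kJ/kg
eta_s = dh_ideal / dh_actual = 44.8 / 62.8
eta_s = 0.7134

0.7134


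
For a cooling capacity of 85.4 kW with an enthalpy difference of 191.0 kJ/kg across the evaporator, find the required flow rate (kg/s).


m_dot = Q / dh
m_dot = 85.4 / 191.0
m_dot = 0.4471 kg/s

0.4471


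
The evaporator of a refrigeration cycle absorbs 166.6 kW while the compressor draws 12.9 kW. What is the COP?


COP = Q_evap / W
COP = 166.6 / 12.9
COP = 12.915

12.915


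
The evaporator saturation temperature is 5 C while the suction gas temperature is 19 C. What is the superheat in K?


Superheat = T_suction - T_evap
Superheat = 19 - (5)
Superheat = 14 K

14


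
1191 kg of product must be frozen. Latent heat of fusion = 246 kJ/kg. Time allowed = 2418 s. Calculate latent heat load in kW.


Q_lat = m * h_fg / t
Q_lat = 1191 * 246 / 2418
Q_lat = 121.17 kW

121.17


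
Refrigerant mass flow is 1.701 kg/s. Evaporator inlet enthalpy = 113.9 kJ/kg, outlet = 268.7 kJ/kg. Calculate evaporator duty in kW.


dh = 268.7 - 113.9 = 154.8 kJ/kg
Q_evap = m_dot * dh = 1.701 * 154.8
Q_evap = 263.31 kW

263.31


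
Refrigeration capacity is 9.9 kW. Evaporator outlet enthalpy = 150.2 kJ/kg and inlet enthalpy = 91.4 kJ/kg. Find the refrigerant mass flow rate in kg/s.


dh = 150.2 - 91.4 = 58.8 kJ/kg
m_dot = Q / dh = 9.9 / 58.8 = 0.1684 kg/s

0.1684


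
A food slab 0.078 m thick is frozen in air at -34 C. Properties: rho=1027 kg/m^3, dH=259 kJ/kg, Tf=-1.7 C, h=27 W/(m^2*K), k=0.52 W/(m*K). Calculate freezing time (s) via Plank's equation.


dT = -1.7 - (-34) = 32.3 K
term1 = a/(2h) = 0.078/(2*27) = 0.001444444444
term2 = a^2/(8k) = 0.078^2/(8*0.52) = 0.0014625
t = rho*dH*1000/dT * (term1 + term2)
t = 1027*259*1000/32.3 * (0.001444444444 + 0.0014625)
t = 23939 s

23939


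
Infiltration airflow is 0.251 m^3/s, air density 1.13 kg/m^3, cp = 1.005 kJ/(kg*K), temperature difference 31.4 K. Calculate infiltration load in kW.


Q = V_dot * rho * cp * dT
Q = 0.251 * 1.13 * 1.005 * 31.4
Q = 8.951 kW

8.951


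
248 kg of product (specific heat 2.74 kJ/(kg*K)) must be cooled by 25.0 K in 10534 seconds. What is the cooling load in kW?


Q = m * cp * dT / t
Q = 248 * 2.74 * 25.0 / 10534
Q = 1.613 kW

1.613


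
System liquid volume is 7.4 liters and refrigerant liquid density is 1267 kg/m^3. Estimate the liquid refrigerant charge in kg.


Charge = V * rho / 1000
Charge = 7.4 * 1267 / 1000
Charge = 9.38 kg

9.38
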